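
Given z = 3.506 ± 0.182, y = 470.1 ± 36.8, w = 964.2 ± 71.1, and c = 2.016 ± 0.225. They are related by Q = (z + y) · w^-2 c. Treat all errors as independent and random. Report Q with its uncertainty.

Let u = z + y = 473.6. δu = √(δz² + δy²) = √(0.0331 + 1350) = 36.8, so δu/u = 0.0777.
Q is then a monomial in u, w, c:
δQ/Q = √((δu/u)² + (-2·δw/w)² + (1·δc/c)²) = √(0.00604 + 0.0218 + 0.0125) = 0.201
Q = 0.001027, so δQ = 0.201 × 0.001027 = 0.000206.

0.001027 ± 0.000206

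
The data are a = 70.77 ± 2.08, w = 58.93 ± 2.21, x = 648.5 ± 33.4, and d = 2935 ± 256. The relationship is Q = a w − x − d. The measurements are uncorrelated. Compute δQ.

326

Let p = a·w = 4170. δp/p = √((1·δa/a)² + (1·δw/w)²) = √(0.000864 + 0.00141) = 0.0476, so δp = 199.
Q = p − x − d: δQ = √(δp² + δx² + δd²) = √(39500 + 1120 + 65500) = 326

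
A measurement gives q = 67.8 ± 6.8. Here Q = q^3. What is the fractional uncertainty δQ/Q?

0.301

Q is a product of powers, so relative uncertainties combine in quadrature:
  (3·δq/q)² = (3×0.100)² = 0.0905
δQ/Q = √(0.0905) = 0.301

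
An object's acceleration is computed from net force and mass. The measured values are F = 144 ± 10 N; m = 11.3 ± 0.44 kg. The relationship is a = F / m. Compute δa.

1.01 m/s^2

For a monomial a ∝ F, m^-1, fractional errors add in quadrature:
  (1·δF/F)² = (1×0.0694)² = 0.00482;  (-1·δm/m)² = (-1×0.0389)² = 0.00152
δa/a = √(0.00634) = 0.0796
a = 12.7 m/s^2, so δa = 0.0796 × 12.7 = 1.01 m/s^2.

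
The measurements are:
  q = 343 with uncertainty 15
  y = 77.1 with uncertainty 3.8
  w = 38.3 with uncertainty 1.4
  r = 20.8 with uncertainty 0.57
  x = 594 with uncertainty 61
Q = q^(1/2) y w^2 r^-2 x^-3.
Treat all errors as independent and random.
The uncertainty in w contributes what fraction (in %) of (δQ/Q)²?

(δQ/Q)² = (½·δq/q)² + (1·δy/y)² + (2·δw/w)² + (-2·δr/r)² + (-3·δx/x)²
  q term: (0.5×0.0437)² = 0.000478
  y term: (1×0.0493)² = 0.00243
  w term: (2×0.0366)² = 0.00534
  r term: (-2×0.0274)² = 0.00300
  x term: (-3×0.103)² = 0.0949
Total = 0.106. Share from w = 0.00534/0.106 = 0.0503.

5.03%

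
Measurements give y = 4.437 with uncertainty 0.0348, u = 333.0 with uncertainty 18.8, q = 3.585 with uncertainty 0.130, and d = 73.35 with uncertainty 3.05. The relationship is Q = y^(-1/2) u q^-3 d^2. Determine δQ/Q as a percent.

14.8%

Relative error in a monomial: (δQ/Q)² = Σ (nᵢ · δxᵢ/xᵢ)².
  (−½·δy/y)² = (-0.5×0.00784)² = 1.54e-05;  (1·δu/u)² = (1×0.0565)² = 0.00319;  (-3·δq/q)² = (-3×0.0363)² = 0.0118;  (2·δd/d)² = (2×0.0416)² = 0.00692
δQ/Q = √(0.0220) = 0.148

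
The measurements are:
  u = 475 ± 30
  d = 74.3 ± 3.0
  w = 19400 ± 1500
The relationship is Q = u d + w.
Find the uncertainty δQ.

3040

Let p = u·d = 35300. δp/p = √((1·δu/u)² + (1·δd/d)²) = √(0.00399 + 0.00163) = 0.0750, so δp = 2650.
Q = p + w: δQ = √(δp² + δw²) = √(7e+06 + 2.25e+06) = 3040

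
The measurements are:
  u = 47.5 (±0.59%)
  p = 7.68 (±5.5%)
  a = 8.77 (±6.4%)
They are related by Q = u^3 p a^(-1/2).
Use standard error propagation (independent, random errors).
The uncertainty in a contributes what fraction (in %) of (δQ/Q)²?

23.5%

(δQ/Q)² = (3·δu/u)² + (1·δp/p)² + (−½·δa/a)²
  u term: (3×0.00590)² = 0.000313
  p term: (1×0.0550)² = 0.00302
  a term: (-0.5×0.0640)² = 0.00102
Total = 0.00436. Share from a = 0.00102/0.00436 = 0.235.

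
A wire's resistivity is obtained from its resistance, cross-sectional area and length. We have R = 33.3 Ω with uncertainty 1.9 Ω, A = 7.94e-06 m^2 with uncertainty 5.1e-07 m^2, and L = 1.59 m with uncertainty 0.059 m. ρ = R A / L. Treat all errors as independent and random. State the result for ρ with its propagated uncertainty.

(1.66 ± 0.156) × 10^-4 Ω·m

Products/powers → add relative errors in quadrature, weighted by exponent:
  (1·δR/R)² = (1×0.0571)² = 0.00326;  (1·δA/A)² = (1×0.0642)² = 0.00413;  (-1·δL/L)² = (-1×0.0371)² = 0.00138
δρ/ρ = √(0.00876) = 0.0936
ρ = 0.000166 Ω·m, so δρ = 0.0936 × 0.000166 = 1.56e-05 Ω·m.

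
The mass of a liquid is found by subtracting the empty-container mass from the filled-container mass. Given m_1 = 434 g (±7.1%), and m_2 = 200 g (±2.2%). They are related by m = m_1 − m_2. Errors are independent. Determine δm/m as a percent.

Absolute uncertainties add in quadrature for a linear combination:
  (δm_1)² = 950;  (δm_2)² = 19.4
δm = √(969) = 31.1 g
m = 234 g, so δm/m = 31.1/234 = 0.133.

13.3%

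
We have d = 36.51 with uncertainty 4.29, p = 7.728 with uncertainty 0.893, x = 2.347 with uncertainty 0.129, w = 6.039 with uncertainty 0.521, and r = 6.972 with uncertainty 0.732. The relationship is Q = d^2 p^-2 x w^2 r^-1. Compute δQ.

107

Q is a product of powers, so relative uncertainties combine in quadrature:
  (2·δd/d)² = (2×0.118)² = 0.0552;  (-2·δp/p)² = (-2×0.116)² = 0.0534;  (1·δx/x)² = (1×0.0550)² = 0.00302;  (2·δw/w)² = (2×0.0863)² = 0.0298;  (-1·δr/r)² = (-1×0.105)² = 0.0110
δQ/Q = √(0.152) = 0.390
Q = 274.0, so δQ = 0.390 × 274.0 = 107.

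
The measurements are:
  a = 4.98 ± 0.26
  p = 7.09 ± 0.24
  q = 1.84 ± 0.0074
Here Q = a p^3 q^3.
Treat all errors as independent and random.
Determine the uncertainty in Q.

Relative error in a monomial: (δQ/Q)² = Σ (nᵢ · δxᵢ/xᵢ)².
  (1·δa/a)² = (1×0.0522)² = 0.00273;  (3·δp/p)² = (3×0.0339)² = 0.0103;  (3·δq/q)² = (3×0.00402)² = 0.000146
δQ/Q = √(0.0132) = 0.115
Q = 11100, so δQ = 0.115 × 11100 = 1270.

1270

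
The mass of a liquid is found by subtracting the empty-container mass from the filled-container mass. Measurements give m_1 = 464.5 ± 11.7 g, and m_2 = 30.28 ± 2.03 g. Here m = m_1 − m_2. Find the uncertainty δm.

11.9 g

Sums and differences: (δm)² = Σ (cᵢ δxᵢ)².
  (δm_1)² = 137;  (δm_2)² = 4.12
δm = √(141) = 11.9 g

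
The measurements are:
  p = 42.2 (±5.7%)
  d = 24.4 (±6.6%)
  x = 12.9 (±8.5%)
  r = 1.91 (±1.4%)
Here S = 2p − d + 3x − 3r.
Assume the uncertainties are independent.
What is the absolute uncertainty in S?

6.05

Sums and differences: (δS)² = Σ (cᵢ δxᵢ)².
  (2·δp)² = 23.1;  (δd)² = 2.59;  (3·δx)² = 10.8;  (3·δr)² = 0.00644
δS = √(36.6) = 6.05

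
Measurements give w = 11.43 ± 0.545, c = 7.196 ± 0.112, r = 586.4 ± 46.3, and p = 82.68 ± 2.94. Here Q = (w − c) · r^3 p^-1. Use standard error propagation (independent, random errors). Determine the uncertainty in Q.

Let u = w − c = 4.234. δu = √(δw² + δc²) = √(0.297 + 0.0125) = 0.556, so δu/u = 0.131.
Q is then a monomial in u, r, p:
δQ/Q = √((δu/u)² + (3·δr/r)² + (-1·δp/p)²) = √(0.0173 + 0.0561 + 0.00126) = 0.273
Q = 1.033e+07, so δQ = 0.273 × 1.033e+07 = 2.82e+06.

2.82e+06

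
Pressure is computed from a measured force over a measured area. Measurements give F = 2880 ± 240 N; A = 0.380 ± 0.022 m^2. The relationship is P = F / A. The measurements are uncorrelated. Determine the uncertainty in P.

769 Pa

Each factor contributes (exponent × relative error)² to (δP/P)²:
  (1·δF/F)² = (1×0.0833)² = 0.00694;  (-1·δA/A)² = (-1×0.0579)² = 0.00335
δP/P = √(0.0103) = 0.101
P = 7580 Pa, so δP = 0.101 × 7580 = 769 Pa.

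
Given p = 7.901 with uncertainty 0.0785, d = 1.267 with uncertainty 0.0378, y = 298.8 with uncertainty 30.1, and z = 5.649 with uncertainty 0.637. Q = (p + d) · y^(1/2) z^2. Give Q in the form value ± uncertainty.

Let u = p + d = 9.168. δu = √(δp² + δd²) = √(0.00616 + 0.00143) = 0.0871, so δu/u = 0.00950.
Q is then a monomial in u, y, z:
δQ/Q = √((δu/u)² + (½·δy/y)² + (2·δz/z)²) = √(9.03e-05 + 0.00254 + 0.0509) = 0.231
Q = 5057, so δQ = 0.231 × 5057 = 1170.

5057 ± 1170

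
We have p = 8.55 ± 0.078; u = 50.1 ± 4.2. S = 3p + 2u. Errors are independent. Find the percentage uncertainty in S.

6.68%

Each term contributes (cᵢ δxᵢ)² to (δS)²:
  (3·δp)² = 0.0548;  (2·δu)² = 70.6
δS = √(70.6) = 8.40
S = 126, so δS/S = 8.40/126 = 0.0668.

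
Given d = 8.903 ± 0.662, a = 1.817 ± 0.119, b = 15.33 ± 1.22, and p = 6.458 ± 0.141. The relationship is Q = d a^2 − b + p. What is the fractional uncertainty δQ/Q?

Let w = d·a^2 = 29.39. δw/w = √((1·δd/d)² + (2·δa/a)²) = √(0.00553 + 0.0172) = 0.151, so δw = 4.43.
Q = w − b + p: δQ = √(δw² + δb² + δp²) = √(19.6 + 1.49 + 0.0199) = 4.59
Q = 20.52, so δQ/Q = 4.59/20.52 = 0.224.

0.224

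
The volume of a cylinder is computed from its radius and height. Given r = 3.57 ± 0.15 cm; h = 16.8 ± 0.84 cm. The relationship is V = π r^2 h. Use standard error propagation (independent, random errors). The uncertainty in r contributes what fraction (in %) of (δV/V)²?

(δV/V)² = (2·δr/r)² + (1·δh/h)²
  r term: (2×0.0420)² = 0.00706
  h term: (1×0.0500)² = 0.00250
Total = 0.00956. Share from r = 0.00706/0.00956 = 0.739.

73.9%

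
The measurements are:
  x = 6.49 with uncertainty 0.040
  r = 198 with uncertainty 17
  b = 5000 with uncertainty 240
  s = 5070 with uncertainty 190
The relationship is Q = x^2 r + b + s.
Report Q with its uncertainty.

Let p = x^2·r = 8340. δp/p = √((2·δx/x)² + (1·δr/r)²) = √(0.000152 + 0.00737) = 0.0867, so δp = 723.
Q = p + b + s: δQ = √(δp² + δb² + δs²) = √(5.23e+05 + 57600 + 36100) = 785
Q = 18400.

18400 ± 785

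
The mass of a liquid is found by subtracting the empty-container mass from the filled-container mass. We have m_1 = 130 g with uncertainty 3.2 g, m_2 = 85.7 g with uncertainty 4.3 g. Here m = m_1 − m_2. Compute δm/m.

For a sum/difference, combine absolute errors in quadrature:
  (δm_1)² = 10.2;  (δm_2)² = 18.5
δm = √(28.7) = 5.36 g
m = 44.3 g, so δm/m = 5.36/44.3 = 0.121.

0.121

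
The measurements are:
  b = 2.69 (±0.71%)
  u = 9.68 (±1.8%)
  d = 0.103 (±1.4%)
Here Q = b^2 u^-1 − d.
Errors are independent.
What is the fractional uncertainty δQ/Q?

Let p = b^2·u^-1 = 0.748. δp/p = √((2·δb/b)² + (-1·δu/u)²) = √(0.000202 + 0.000324) = 0.0229, so δp = 0.0171.
Q = p − d: δQ = √(δp² + δd²) = √(0.000294 + 2.08e-06) = 0.0172
Q = 0.645, so δQ/Q = 0.0172/0.645 = 0.0267.

0.0267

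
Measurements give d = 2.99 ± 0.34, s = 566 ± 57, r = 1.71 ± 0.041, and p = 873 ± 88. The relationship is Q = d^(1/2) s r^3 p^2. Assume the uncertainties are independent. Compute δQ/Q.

0.243

For a monomial Q ∝ d^(1/2), s, r^3, p^2, fractional errors add in quadrature:
  (½·δd/d)² = (0.5×0.114)² = 0.00323;  (1·δs/s)² = (1×0.101)² = 0.0101;  (3·δr/r)² = (3×0.0240)² = 0.00517;  (2·δp/p)² = (2×0.101)² = 0.0406
δQ/Q = √(0.0592) = 0.243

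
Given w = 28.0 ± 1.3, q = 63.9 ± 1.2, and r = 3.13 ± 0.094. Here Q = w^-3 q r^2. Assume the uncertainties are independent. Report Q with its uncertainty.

For a monomial Q ∝ w^-3, q, r^2, fractional errors add in quadrature:
  (-3·δw/w)² = (-3×0.0464)² = 0.0194;  (1·δq/q)² = (1×0.0188)² = 0.000353;  (2·δr/r)² = (2×0.0300)² = 0.00361
δQ/Q = √(0.0234) = 0.153
Q = 0.0285, so δQ = 0.153 × 0.0285 = 0.00436.

0.0285 ± 0.00436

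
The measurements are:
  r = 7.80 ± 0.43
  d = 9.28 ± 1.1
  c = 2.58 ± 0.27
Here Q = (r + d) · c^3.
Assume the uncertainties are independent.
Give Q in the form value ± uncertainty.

293 ± 94.3

Let u = r + d = 17.1. δu = √(δr² + δd²) = √(0.185 + 1.21) = 1.18, so δu/u = 0.0691.
Q is then a monomial in u, c:
δQ/Q = √((δu/u)² + (3·δc/c)²) = √(0.00478 + 0.0986) = 0.321
Q = 293, so δQ = 0.321 × 293 = 94.3.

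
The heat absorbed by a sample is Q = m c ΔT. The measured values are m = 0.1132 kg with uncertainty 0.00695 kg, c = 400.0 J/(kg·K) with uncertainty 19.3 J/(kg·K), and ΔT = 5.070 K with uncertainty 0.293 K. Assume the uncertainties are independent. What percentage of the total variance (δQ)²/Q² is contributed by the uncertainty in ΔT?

35.4%

(δQ/Q)² = (1·δm/m)² + (1·δc/c)² + (1·δΔT/ΔT)²
  m term: (1×0.0614)² = 0.00377
  c term: (1×0.0483)² = 0.00233
  ΔT term: (1×0.0578)² = 0.00334
Total = 0.00944. Share from ΔT = 0.00334/0.00944 = 0.354.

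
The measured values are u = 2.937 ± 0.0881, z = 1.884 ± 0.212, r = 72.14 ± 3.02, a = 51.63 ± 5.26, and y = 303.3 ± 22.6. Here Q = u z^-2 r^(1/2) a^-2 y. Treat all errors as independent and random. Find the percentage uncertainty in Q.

31.5%

Products/powers → add relative errors in quadrature, weighted by exponent:
  (1·δu/u)² = (1×0.0300)² = 0.000900;  (-2·δz/z)² = (-2×0.113)² = 0.0506;  (½·δr/r)² = (0.5×0.0419)² = 0.000438;  (-2·δa/a)² = (-2×0.102)² = 0.0415;  (1·δy/y)² = (1×0.0745)² = 0.00555
δQ/Q = √(0.0991) = 0.315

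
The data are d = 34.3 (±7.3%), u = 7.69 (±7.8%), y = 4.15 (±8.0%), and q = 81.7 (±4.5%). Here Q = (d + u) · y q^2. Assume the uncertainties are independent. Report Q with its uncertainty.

(1.16 ± 0.157) × 10^6

Let w = d + u = 42.0. δw = √(δd² + δu²) = √(6.27 + 0.360) = 2.57, so δw/w = 0.0613.
Q is then a monomial in w, y, q:
δQ/Q = √((δw/w)² + (1·δy/y)² + (2·δq/q)²) = √(0.00376 + 0.00640 + 0.00810) = 0.135
Q = 1.16e+06, so δQ = 0.135 × 1.16e+06 = 1.57e+05.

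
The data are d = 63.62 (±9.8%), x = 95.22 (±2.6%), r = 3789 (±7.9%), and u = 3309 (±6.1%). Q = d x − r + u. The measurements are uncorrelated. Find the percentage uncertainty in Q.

12.8%

Let p = d·x = 6058. δp/p = √((1·δd/d)² + (1·δx/x)²) = √(0.00960 + 0.000676) = 0.101, so δp = 614.
Q = p − r + u: δQ = √(δp² + δr² + δu²) = √(3.77e+05 + 89600 + 40700) = 712
Q = 5578, so δQ/Q = 712/5578 = 0.128.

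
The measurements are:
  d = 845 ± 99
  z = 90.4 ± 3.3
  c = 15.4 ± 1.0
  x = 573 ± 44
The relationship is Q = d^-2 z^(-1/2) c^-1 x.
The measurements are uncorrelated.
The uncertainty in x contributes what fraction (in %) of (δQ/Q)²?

9.02%

(δQ/Q)² = (-2·δd/d)² + (−½·δz/z)² + (-1·δc/c)² + (1·δx/x)²
  d term: (-2×0.117)² = 0.0549
  z term: (-0.5×0.0365)² = 0.000333
  c term: (-1×0.0649)² = 0.00422
  x term: (1×0.0768)² = 0.00590
Total = 0.0654. Share from x = 0.00590/0.0654 = 0.0902.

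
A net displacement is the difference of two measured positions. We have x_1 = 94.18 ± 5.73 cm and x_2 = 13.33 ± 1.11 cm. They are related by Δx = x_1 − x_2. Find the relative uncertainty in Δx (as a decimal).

Each term contributes (cᵢ δxᵢ)² to (δΔx)²:
  (δx_1)² = 32.8;  (δx_2)² = 1.23
δΔx = √(34.1) = 5.84 cm
Δx = 80.85 cm, so δΔx/Δx = 5.84/80.85 = 0.0722.

0.0722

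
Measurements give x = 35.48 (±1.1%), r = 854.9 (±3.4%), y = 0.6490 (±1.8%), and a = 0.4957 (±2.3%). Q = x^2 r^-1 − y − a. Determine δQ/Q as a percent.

18.9%

Let p = x^2·r^-1 = 1.472. δp/p = √((2·δx/x)² + (-1·δr/r)²) = √(0.000484 + 0.00116) = 0.0405, so δp = 0.0596.
Q = p − y − a: δQ = √(δp² + δy² + δa²) = √(0.00356 + 0.000136 + 0.000130) = 0.0618
Q = 0.3278, so δQ/Q = 0.0618/0.3278 = 0.189.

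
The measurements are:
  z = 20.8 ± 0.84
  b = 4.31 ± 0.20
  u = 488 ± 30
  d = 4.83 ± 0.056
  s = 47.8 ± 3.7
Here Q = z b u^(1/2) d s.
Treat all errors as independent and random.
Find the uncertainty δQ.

Each factor contributes (exponent × relative error)² to (δQ/Q)²:
  (1·δz/z)² = (1×0.0404)² = 0.00163;  (1·δb/b)² = (1×0.0464)² = 0.00215;  (½·δu/u)² = (0.5×0.0615)² = 0.000945;  (1·δd/d)² = (1×0.0116)² = 0.000134;  (1·δs/s)² = (1×0.0774)² = 0.00599
δQ/Q = √(0.0109) = 0.104
Q = 4.57e+05, so δQ = 0.104 × 4.57e+05 = 47600.

47600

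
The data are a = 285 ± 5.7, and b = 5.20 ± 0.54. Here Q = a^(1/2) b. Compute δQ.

9.16

For a monomial Q ∝ a^(1/2), b, fractional errors add in quadrature:
  (½·δa/a)² = (0.5×0.0200)² = 0.000100;  (1·δb/b)² = (1×0.104)² = 0.0108
δQ/Q = √(0.0109) = 0.104
Q = 87.8, so δQ = 0.104 × 87.8 = 9.16.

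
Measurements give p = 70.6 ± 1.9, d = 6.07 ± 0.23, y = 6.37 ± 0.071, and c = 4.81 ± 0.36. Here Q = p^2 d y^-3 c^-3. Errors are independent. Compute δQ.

0.249

For a monomial Q ∝ p^2, d, y^-3, c^-3, fractional errors add in quadrature:
  (2·δp/p)² = (2×0.0269)² = 0.00290;  (1·δd/d)² = (1×0.0379)² = 0.00144;  (-3·δy/y)² = (-3×0.0111)² = 0.00112;  (-3·δc/c)² = (-3×0.0748)² = 0.0504
δQ/Q = √(0.0559) = 0.236
Q = 1.05, so δQ = 0.236 × 1.05 = 0.249.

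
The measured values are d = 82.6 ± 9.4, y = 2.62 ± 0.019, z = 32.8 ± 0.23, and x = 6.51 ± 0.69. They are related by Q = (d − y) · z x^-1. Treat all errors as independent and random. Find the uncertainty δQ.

Let u = d − y = 80.0. δu = √(δd² + δy²) = √(88.4 + 0.000361) = 9.40, so δu/u = 0.118.
Q is then a monomial in u, z, x:
δQ/Q = √((δu/u)² + (1·δz/z)² + (-1·δx/x)²) = √(0.0138 + 4.92e-05 + 0.0112) = 0.158
Q = 403, so δQ = 0.158 × 403 = 63.8.

63.8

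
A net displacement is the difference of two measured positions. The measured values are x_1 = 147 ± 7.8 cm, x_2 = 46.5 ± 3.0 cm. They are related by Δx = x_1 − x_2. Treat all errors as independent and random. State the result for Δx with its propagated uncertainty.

Each term contributes (cᵢ δxᵢ)² to (δΔx)²:
  (δx_1)² = 60.8;  (δx_2)² = 9.00
δΔx = √(69.8) = 8.36 cm
Δx = 100 cm.

100 ± 8.36 cm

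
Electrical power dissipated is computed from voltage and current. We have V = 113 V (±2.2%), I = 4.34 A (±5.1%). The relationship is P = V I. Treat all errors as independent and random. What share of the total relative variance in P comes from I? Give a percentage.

(δP/P)² = (1·δV/V)² + (1·δI/I)²
  V term: (1×0.0220)² = 0.000484
  I term: (1×0.0510)² = 0.00260
Total = 0.00308. Share from I = 0.00260/0.00308 = 0.843.

84.3%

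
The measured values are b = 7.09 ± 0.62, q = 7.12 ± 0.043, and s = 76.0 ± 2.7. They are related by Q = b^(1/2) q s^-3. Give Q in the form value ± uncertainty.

Q is a product of powers, so relative uncertainties combine in quadrature:
  (½·δb/b)² = (0.5×0.0874)² = 0.00191;  (1·δq/q)² = (1×0.00604)² = 3.65e-05;  (-3·δs/s)² = (-3×0.0355)² = 0.0114
δQ/Q = √(0.0133) = 0.115
Q = 4.32e-05, so δQ = 0.115 × 4.32e-05 = 4.98e-06.

(4.32 ± 0.498) × 10^-5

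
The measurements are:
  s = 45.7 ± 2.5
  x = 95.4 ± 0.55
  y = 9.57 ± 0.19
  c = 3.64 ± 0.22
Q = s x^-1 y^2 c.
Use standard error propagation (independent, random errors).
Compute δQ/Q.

0.0909

Products/powers → add relative errors in quadrature, weighted by exponent:
  (1·δs/s)² = (1×0.0547)² = 0.00299;  (-1·δx/x)² = (-1×0.00577)² = 3.32e-05;  (2·δy/y)² = (2×0.0199)² = 0.00158;  (1·δc/c)² = (1×0.0604)² = 0.00365
δQ/Q = √(0.00826) = 0.0909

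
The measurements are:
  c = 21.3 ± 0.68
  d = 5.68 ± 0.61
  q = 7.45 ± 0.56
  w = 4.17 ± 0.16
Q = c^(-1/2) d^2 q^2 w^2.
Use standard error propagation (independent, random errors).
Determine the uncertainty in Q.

For a monomial Q ∝ c^(-1/2), d^2, q^2, w^2, fractional errors add in quadrature:
  (−½·δc/c)² = (-0.5×0.0319)² = 0.000255;  (2·δd/d)² = (2×0.107)² = 0.0461;  (2·δq/q)² = (2×0.0752)² = 0.0226;  (2·δw/w)² = (2×0.0384)² = 0.00589
δQ/Q = √(0.0749) = 0.274
Q = 6750, so δQ = 0.274 × 6750 = 1850.

1850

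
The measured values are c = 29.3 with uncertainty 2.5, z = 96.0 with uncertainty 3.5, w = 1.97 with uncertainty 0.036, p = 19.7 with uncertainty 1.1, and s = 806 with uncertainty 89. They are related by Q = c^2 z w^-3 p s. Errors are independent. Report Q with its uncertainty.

(1.71 ± 0.378) × 10^8

Since Q is a product/quotient, work with relative uncertainties:
  (2·δc/c)² = (2×0.0853)² = 0.0291;  (1·δz/z)² = (1×0.0365)² = 0.00133;  (-3·δw/w)² = (-3×0.0183)² = 0.00301;  (1·δp/p)² = (1×0.0558)² = 0.00312;  (1·δs/s)² = (1×0.110)² = 0.0122
δQ/Q = √(0.0488) = 0.221
Q = 1.71e+08, so δQ = 0.221 × 1.71e+08 = 3.78e+07.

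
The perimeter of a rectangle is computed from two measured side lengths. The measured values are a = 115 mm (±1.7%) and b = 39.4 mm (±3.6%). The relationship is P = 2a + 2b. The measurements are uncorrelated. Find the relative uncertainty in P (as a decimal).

P is a linear combination, so absolute uncertainties add in quadrature:
  (2·δa)² = 15.3;  (2·δb)² = 8.05
δP = √(23.3) = 4.83 mm
P = 309 mm, so δP/P = 4.83/309 = 0.0156.

0.0156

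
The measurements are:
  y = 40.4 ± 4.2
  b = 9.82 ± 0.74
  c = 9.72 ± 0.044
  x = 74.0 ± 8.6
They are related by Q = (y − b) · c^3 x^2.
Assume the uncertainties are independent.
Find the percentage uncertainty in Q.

27.1%

Let u = y − b = 30.6. δu = √(δy² + δb²) = √(17.6 + 0.548) = 4.26, so δu/u = 0.139.
Q is then a monomial in u, c, x:
δQ/Q = √((δu/u)² + (3·δc/c)² + (2·δx/x)²) = √(0.0194 + 0.000184 + 0.0540) = 0.271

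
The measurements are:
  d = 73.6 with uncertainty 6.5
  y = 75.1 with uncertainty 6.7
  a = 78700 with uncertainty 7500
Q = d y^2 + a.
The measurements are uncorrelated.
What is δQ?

Let p = d·y^2 = 4.15e+05. δp/p = √((1·δd/d)² + (2·δy/y)²) = √(0.00780 + 0.0318) = 0.199, so δp = 82600.
Q = p + a: δQ = √(δp² + δa²) = √(6.83e+09 + 5.62e+07) = 83000

83000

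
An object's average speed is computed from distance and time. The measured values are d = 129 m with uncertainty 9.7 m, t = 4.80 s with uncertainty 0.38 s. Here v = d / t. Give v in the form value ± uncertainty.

26.9 ± 2.93 m/s

Products/powers → add relative errors in quadrature, weighted by exponent:
  (1·δd/d)² = (1×0.0752)² = 0.00565;  (-1·δt/t)² = (-1×0.0792)² = 0.00627
δv/v = √(0.0119) = 0.109
v = 26.9 m/s, so δv = 0.109 × 26.9 = 2.93 m/s.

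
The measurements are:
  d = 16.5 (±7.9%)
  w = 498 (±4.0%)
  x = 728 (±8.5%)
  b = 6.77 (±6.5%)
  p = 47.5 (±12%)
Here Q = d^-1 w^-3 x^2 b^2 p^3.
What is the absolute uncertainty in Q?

566

Products/powers → add relative errors in quadrature, weighted by exponent:
  (-1·δd/d)² = (-1×0.0790)² = 0.00624;  (-3·δw/w)² = (-3×0.0400)² = 0.0144;  (2·δx/x)² = (2×0.0850)² = 0.0289;  (2·δb/b)² = (2×0.0650)² = 0.0169;  (3·δp/p)² = (3×0.120)² = 0.130
δQ/Q = √(0.196) = 0.443
Q = 1280, so δQ = 0.443 × 1280 = 566.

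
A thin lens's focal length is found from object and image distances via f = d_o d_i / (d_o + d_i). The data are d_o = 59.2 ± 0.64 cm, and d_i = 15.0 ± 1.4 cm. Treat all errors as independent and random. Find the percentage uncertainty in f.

∂f/∂d_o = (d_i/(d_o+d_i))² = 0.0409;  ∂f/∂d_i = (d_o/(d_o+d_i))² = 0.637
δf = √((∂f/∂d_o · δd_o)² + (∂f/∂d_i · δd_i)²) = √(0.000684 + 0.794) = 0.892 cm
f = 12.0 cm, so δf/f = 0.892/12.0 = 0.0745.

7.45%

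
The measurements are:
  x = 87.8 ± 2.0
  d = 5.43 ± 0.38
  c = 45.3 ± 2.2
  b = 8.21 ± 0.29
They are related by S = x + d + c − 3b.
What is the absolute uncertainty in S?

For a sum/difference, combine absolute errors in quadrature:
  (δx)² = 4.00;  (δd)² = 0.144;  (δc)² = 4.84;  (3·δb)² = 0.757
δS = √(9.74) = 3.12

3.12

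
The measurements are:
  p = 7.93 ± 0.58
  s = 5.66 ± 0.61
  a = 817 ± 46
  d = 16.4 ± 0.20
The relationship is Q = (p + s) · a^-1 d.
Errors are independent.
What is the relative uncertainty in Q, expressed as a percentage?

8.46%

Let u = p + s = 13.6. δu = √(δp² + δs²) = √(0.336 + 0.372) = 0.842, so δu/u = 0.0619.
Q is then a monomial in u, a, d:
δQ/Q = √((δu/u)² + (-1·δa/a)² + (1·δd/d)²) = √(0.00384 + 0.00317 + 0.000149) = 0.0846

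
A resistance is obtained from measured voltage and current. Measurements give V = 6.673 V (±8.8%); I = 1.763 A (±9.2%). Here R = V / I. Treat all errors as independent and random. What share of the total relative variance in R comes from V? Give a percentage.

47.8%

(δR/R)² = (1·δV/V)² + (-1·δI/I)²
  V term: (1×0.0880)² = 0.00774
  I term: (-1×0.0920)² = 0.00846
Total = 0.0162. Share from V = 0.00774/0.0162 = 0.478.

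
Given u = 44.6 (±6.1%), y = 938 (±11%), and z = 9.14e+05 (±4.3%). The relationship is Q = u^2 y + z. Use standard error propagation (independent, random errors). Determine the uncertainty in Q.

3.09e+05

Let p = u^2·y = 1.87e+06. δp/p = √((2·δu/u)² + (1·δy/y)²) = √(0.0149 + 0.0121) = 0.164, so δp = 3.06e+05.
Q = p + z: δQ = √(δp² + δz²) = √(9.39e+10 + 1.54e+09) = 3.09e+05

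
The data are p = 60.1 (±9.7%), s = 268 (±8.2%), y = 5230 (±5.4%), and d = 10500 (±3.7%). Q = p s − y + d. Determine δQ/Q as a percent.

Let w = p·s = 16100. δw/w = √((1·δp/p)² + (1·δs/s)²) = √(0.00941 + 0.00672) = 0.127, so δw = 2050.
Q = w − y + d: δQ = √(δw² + δy² + δd²) = √(4.19e+06 + 79800 + 1.51e+05) = 2100
Q = 21400, so δQ/Q = 2100/21400 = 0.0983.

9.83%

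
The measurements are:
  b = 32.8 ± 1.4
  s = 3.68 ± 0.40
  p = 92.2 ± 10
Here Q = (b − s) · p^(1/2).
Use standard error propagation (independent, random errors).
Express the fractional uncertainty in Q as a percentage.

7.38%

Let u = b − s = 29.1. δu = √(δb² + δs²) = √(1.96 + 0.160) = 1.46, so δu/u = 0.0500.
Q is then a monomial in u, p:
δQ/Q = √((δu/u)² + (½·δp/p)²) = √(0.00250 + 0.00294) = 0.0738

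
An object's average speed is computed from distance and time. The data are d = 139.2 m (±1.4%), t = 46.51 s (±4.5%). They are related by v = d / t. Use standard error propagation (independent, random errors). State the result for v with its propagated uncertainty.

Each factor contributes (exponent × relative error)² to (δv/v)²:
  (1·δd/d)² = (1×0.0140)² = 0.000196;  (-1·δt/t)² = (-1×0.0450)² = 0.00202
δv/v = √(0.00222) = 0.0471
v = 2.993 m/s, so δv = 0.0471 × 2.993 = 0.141 m/s.

2.993 ± 0.141 m/s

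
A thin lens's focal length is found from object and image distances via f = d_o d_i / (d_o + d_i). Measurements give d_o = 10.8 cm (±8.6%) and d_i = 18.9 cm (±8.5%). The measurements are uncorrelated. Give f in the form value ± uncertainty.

6.87 ± 0.432 cm

∂f/∂d_o = (d_i/(d_o+d_i))² = 0.405;  ∂f/∂d_i = (d_o/(d_o+d_i))² = 0.132
δf = √((∂f/∂d_o · δd_o)² + (∂f/∂d_i · δd_i)²) = √(0.141 + 0.0451) = 0.432 cm
f = 6.87 cm.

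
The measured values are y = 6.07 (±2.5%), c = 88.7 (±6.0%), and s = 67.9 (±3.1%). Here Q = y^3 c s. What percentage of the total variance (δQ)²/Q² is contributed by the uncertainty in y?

55.2%

(δQ/Q)² = (3·δy/y)² + (1·δc/c)² + (1·δs/s)²
  y term: (3×0.0250)² = 0.00563
  c term: (1×0.0600)² = 0.00360
  s term: (1×0.0310)² = 0.000961
Total = 0.0102. Share from y = 0.00563/0.0102 = 0.552.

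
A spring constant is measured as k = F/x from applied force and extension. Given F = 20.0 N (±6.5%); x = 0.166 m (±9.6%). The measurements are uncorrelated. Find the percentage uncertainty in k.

11.6%

Each factor contributes (exponent × relative error)² to (δk/k)²:
  (1·δF/F)² = (1×0.0650)² = 0.00423;  (-1·δx/x)² = (-1×0.0960)² = 0.00922
δk/k = √(0.0134) = 0.116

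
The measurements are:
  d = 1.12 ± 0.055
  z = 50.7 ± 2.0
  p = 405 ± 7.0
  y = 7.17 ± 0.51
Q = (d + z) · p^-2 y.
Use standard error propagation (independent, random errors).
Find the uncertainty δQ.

0.000199

Let u = d + z = 51.8. δu = √(δd² + δz²) = √(0.00302 + 4.00) = 2.00, so δu/u = 0.0386.
Q is then a monomial in u, p, y:
δQ/Q = √((δu/u)² + (-2·δp/p)² + (1·δy/y)²) = √(0.00149 + 0.00119 + 0.00506) = 0.0880
Q = 0.00227, so δQ = 0.0880 × 0.00227 = 0.000199.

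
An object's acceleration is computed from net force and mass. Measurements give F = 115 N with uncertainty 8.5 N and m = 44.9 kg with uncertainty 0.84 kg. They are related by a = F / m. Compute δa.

0.195 m/s^2

Since a is a product/quotient, work with relative uncertainties:
  (1·δF/F)² = (1×0.0739)² = 0.00546;  (-1·δm/m)² = (-1×0.0187)² = 0.000350
δa/a = √(0.00581) = 0.0762
a = 2.56 m/s^2, so δa = 0.0762 × 2.56 = 0.195 m/s^2.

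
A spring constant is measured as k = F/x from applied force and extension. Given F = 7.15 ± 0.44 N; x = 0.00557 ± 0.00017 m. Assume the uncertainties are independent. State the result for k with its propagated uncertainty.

1280 ± 88.2 N/m

For a monomial k ∝ F, x^-1, fractional errors add in quadrature:
  (1·δF/F)² = (1×0.0615)² = 0.00379;  (-1·δx/x)² = (-1×0.0305)² = 0.000932
δk/k = √(0.00472) = 0.0687
k = 1280 N/m, so δk = 0.0687 × 1280 = 88.2 N/m.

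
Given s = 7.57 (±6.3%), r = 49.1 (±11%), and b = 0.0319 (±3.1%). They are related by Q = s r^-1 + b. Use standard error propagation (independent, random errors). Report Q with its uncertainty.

Let p = s·r^-1 = 0.154. δp/p = √((1·δs/s)² + (-1·δr/r)²) = √(0.00397 + 0.0121) = 0.127, so δp = 0.0195.
Q = p + b: δQ = √(δp² + δb²) = √(0.000382 + 9.78e-07) = 0.0196
Q = 0.186.

0.186 ± 0.0196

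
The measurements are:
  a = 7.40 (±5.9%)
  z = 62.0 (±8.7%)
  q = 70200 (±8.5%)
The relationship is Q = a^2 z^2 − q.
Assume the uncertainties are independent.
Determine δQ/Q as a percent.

Let p = a^2·z^2 = 2.1e+05. δp/p = √((2·δa/a)² + (2·δz/z)²) = √(0.0139 + 0.0303) = 0.210, so δp = 44300.
Q = p − q: δQ = √(δp² + δq²) = √(1.96e+09 + 3.56e+07) = 44700
Q = 1.4e+05, so δQ/Q = 44700/1.4e+05 = 0.318.

31.8%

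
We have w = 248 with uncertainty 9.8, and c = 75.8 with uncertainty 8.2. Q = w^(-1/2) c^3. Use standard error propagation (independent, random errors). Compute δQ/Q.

Relative error in a monomial: (δQ/Q)² = Σ (nᵢ · δxᵢ/xᵢ)².
  (−½·δw/w)² = (-0.5×0.0395)² = 0.000390;  (3·δc/c)² = (3×0.108)² = 0.105
δQ/Q = √(0.106) = 0.325

0.325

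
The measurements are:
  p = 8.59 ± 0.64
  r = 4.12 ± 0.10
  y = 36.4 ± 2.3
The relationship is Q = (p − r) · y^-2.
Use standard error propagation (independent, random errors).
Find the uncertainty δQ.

Let u = p − r = 4.47. δu = √(δp² + δr²) = √(0.410 + 0.0100) = 0.648, so δu/u = 0.145.
Q is then a monomial in u, y:
δQ/Q = √((δu/u)² + (-2·δy/y)²) = √(0.0210 + 0.0160) = 0.192
Q = 0.00337, so δQ = 0.192 × 0.00337 = 0.000649.

0.000649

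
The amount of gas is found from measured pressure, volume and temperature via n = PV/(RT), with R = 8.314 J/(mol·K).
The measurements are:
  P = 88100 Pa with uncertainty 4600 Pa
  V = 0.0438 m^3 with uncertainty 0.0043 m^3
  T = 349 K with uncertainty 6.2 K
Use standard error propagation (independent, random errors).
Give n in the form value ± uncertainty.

1.33 ± 0.150 mol

For a monomial n ∝ P, V, T^-1, fractional errors add in quadrature:
  (1·δP/P)² = (1×0.0522)² = 0.00273;  (1·δV/V)² = (1×0.0982)² = 0.00964;  (-1·δT/T)² = (-1×0.0178)² = 0.000316
δn/n = √(0.0127) = 0.113
n = 1.33 mol, so δn = 0.113 × 1.33 = 0.150 mol.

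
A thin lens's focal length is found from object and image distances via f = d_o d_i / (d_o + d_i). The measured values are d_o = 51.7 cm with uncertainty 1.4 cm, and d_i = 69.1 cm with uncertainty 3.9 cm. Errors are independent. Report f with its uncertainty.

29.6 ± 0.849 cm

∂f/∂d_o = (d_i/(d_o+d_i))² = 0.327;  ∂f/∂d_i = (d_o/(d_o+d_i))² = 0.183
δf = √((∂f/∂d_o · δd_o)² + (∂f/∂d_i · δd_i)²) = √(0.210 + 0.510) = 0.849 cm
f = 29.6 cm.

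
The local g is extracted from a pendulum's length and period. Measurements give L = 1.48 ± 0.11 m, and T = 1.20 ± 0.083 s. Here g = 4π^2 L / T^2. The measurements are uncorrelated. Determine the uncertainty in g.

Since g is a product/quotient, work with relative uncertainties:
  (1·δL/L)² = (1×0.0743)² = 0.00552;  (-2·δT/T)² = (-2×0.0692)² = 0.0191
δg/g = √(0.0247) = 0.157
g = 40.6 m/s^2, so δg = 0.157 × 40.6 = 6.37 m/s^2.

6.37 m/s^2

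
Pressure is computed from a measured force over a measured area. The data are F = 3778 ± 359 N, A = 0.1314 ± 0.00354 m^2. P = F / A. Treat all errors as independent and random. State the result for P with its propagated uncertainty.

Products/powers → add relative errors in quadrature, weighted by exponent:
  (1·δF/F)² = (1×0.0950)² = 0.00903;  (-1·δA/A)² = (-1×0.0269)² = 0.000726
δP/P = √(0.00976) = 0.0988
P = 28750 Pa, so δP = 0.0988 × 28750 = 2840 Pa.

28750 ± 2840 Pa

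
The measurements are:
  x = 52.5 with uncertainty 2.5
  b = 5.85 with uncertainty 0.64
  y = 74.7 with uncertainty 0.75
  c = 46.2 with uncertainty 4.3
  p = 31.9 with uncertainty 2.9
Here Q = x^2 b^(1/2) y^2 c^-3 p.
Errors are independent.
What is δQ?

For a monomial Q ∝ x^2, b^(1/2), y^2, c^-3, p, fractional errors add in quadrature:
  (2·δx/x)² = (2×0.0476)² = 0.00907;  (½·δb/b)² = (0.5×0.109)² = 0.00299;  (2·δy/y)² = (2×0.0100)² = 0.000403;  (-3·δc/c)² = (-3×0.0931)² = 0.0780;  (1·δp/p)² = (1×0.0909)² = 0.00826
δQ/Q = √(0.0987) = 0.314
Q = 12000, so δQ = 0.314 × 12000 = 3780.

3780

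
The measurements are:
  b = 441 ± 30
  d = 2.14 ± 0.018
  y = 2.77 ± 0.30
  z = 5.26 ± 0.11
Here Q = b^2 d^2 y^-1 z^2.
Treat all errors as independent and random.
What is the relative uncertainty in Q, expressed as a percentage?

18.0%

Relative error in a monomial: (δQ/Q)² = Σ (nᵢ · δxᵢ/xᵢ)².
  (2·δb/b)² = (2×0.0680)² = 0.0185;  (2·δd/d)² = (2×0.00841)² = 0.000283;  (-1·δy/y)² = (-1×0.108)² = 0.0117;  (2·δz/z)² = (2×0.0209)² = 0.00175
δQ/Q = √(0.0323) = 0.180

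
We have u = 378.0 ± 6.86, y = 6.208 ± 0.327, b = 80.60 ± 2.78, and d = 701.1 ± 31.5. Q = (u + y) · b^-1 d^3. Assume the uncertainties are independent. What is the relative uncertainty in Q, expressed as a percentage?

Let w = u + y = 384.2. δw = √(δu² + δy²) = √(47.1 + 0.107) = 6.87, so δw/w = 0.0179.
Q is then a monomial in w, b, d:
δQ/Q = √((δw/w)² + (-1·δb/b)² + (3·δd/d)²) = √(0.000320 + 0.00119 + 0.0182) = 0.140

14.0%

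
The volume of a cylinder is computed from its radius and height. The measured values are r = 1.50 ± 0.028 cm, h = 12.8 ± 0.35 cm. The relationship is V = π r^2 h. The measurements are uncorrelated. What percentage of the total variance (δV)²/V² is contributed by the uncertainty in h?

(δV/V)² = (2·δr/r)² + (1·δh/h)²
  r term: (2×0.0187)² = 0.00139
  h term: (1×0.0273)² = 0.000748
Total = 0.00214. Share from h = 0.000748/0.00214 = 0.349.

34.9%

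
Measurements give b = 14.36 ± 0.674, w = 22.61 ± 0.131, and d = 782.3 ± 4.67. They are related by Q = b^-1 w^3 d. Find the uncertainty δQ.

Products/powers → add relative errors in quadrature, weighted by exponent:
  (-1·δb/b)² = (-1×0.0469)² = 0.00220;  (3·δw/w)² = (3×0.00579)² = 0.000302;  (1·δd/d)² = (1×0.00597)² = 3.56e-05
δQ/Q = √(0.00254) = 0.0504
Q = 629700, so δQ = 0.0504 × 629700 = 31700.

31700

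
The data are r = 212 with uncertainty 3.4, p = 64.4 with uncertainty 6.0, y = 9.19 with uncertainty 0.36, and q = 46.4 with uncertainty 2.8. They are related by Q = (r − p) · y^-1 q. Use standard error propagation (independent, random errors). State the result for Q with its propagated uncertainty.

Let u = r − p = 148. δu = √(δr² + δp²) = √(11.6 + 36.0) = 6.90, so δu/u = 0.0467.
Q is then a monomial in u, y, q:
δQ/Q = √((δu/u)² + (-1·δy/y)² + (1·δq/q)²) = √(0.00218 + 0.00153 + 0.00364) = 0.0858
Q = 745, so δQ = 0.0858 × 745 = 63.9.

745 ± 63.9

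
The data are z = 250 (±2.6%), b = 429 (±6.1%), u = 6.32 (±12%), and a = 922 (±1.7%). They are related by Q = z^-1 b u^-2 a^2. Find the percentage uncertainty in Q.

For a monomial Q ∝ z^-1, b, u^-2, a^2, fractional errors add in quadrature:
  (-1·δz/z)² = (-1×0.0260)² = 0.000676;  (1·δb/b)² = (1×0.0610)² = 0.00372;  (-2·δu/u)² = (-2×0.120)² = 0.0576;  (2·δa/a)² = (2×0.0170)² = 0.00116
δQ/Q = √(0.0632) = 0.251

25.1%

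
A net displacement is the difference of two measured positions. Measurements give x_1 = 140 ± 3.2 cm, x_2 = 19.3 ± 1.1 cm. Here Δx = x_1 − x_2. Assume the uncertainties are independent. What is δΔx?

For a sum/difference, combine absolute errors in quadrature:
  (δx_1)² = 10.2;  (δx_2)² = 1.21
δΔx = √(11.5) = 3.38 cm

3.38 cm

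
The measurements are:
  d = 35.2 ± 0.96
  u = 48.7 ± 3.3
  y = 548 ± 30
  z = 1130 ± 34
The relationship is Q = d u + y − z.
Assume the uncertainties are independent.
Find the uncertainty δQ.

Let p = d·u = 1710. δp/p = √((1·δd/d)² + (1·δu/u)²) = √(0.000744 + 0.00459) = 0.0730, so δp = 125.
Q = p + y − z: δQ = √(δp² + δy² + δz²) = √(15700 + 900 + 1160) = 133

133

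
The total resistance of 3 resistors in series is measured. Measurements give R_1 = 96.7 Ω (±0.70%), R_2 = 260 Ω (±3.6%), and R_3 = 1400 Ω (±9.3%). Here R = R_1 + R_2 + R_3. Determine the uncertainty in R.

131 Ω

R is a linear combination, so absolute uncertainties add in quadrature:
  (δR_1)² = 0.458;  (δR_2)² = 87.6;  (δR_3)² = 17000
δR = √(17000) = 131 Ω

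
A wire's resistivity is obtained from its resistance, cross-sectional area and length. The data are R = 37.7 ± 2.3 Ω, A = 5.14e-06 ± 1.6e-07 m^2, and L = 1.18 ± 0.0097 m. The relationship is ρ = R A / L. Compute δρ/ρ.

Since ρ is a product/quotient, work with relative uncertainties:
  (1·δR/R)² = (1×0.0610)² = 0.00372;  (1·δA/A)² = (1×0.0311)² = 0.000969;  (-1·δL/L)² = (-1×0.00822)² = 6.76e-05
δρ/ρ = √(0.00476) = 0.0690

0.0690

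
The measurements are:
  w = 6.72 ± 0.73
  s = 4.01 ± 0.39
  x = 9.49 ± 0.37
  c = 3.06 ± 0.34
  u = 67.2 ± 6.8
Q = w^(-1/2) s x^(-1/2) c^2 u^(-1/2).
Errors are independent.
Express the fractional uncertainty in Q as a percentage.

Since Q is a product/quotient, work with relative uncertainties:
  (−½·δw/w)² = (-0.5×0.109)² = 0.00295;  (1·δs/s)² = (1×0.0973)² = 0.00946;  (−½·δx/x)² = (-0.5×0.0390)² = 0.000380;  (2·δc/c)² = (2×0.111)² = 0.0494;  (−½·δu/u)² = (-0.5×0.101)² = 0.00256
δQ/Q = √(0.0647) = 0.254

25.4%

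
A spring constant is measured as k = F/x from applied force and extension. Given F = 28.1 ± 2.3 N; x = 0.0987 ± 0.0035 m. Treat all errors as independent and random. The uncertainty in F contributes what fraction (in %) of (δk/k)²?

84.2%

(δk/k)² = (1·δF/F)² + (-1·δx/x)²
  F term: (1×0.0819)² = 0.00670
  x term: (-1×0.0355)² = 0.00126
Total = 0.00796. Share from F = 0.00670/0.00796 = 0.842.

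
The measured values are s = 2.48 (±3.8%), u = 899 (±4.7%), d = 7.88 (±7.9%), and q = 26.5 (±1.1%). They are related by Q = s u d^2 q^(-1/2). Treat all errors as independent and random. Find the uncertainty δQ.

Since Q is a product/quotient, work with relative uncertainties:
  (1·δs/s)² = (1×0.0380)² = 0.00144;  (1·δu/u)² = (1×0.0470)² = 0.00221;  (2·δd/d)² = (2×0.0790)² = 0.0250;  (−½·δq/q)² = (-0.5×0.0110)² = 3.03e-05
δQ/Q = √(0.0286) = 0.169
Q = 26900, so δQ = 0.169 × 26900 = 4550.

4550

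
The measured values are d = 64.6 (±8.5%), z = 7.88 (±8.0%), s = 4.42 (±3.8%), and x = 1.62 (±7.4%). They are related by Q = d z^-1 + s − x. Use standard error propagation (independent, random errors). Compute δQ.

Let p = d·z^-1 = 8.20. δp/p = √((1·δd/d)² + (-1·δz/z)²) = √(0.00723 + 0.00640) = 0.117, so δp = 0.957.
Q = p + s − x: δQ = √(δp² + δs² + δx²) = √(0.916 + 0.0282 + 0.0144) = 0.979

0.979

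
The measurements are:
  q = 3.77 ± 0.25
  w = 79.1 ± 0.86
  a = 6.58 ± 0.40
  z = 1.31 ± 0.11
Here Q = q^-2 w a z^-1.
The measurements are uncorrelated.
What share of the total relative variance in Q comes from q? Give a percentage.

(δQ/Q)² = (-2·δq/q)² + (1·δw/w)² + (1·δa/a)² + (-1·δz/z)²
  q term: (-2×0.0663)² = 0.0176
  w term: (1×0.0109)² = 0.000118
  a term: (1×0.0608)² = 0.00370
  z term: (-1×0.0840)² = 0.00705
Total = 0.0285. Share from q = 0.0176/0.0285 = 0.618.

61.8%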